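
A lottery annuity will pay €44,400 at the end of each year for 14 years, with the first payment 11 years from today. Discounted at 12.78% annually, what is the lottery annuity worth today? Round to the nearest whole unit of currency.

Value one period before first payment (t=10): 44400 × [1 − (1+0.1278)^(−14)] / 0.1278 = 44400 × 6.371879 = 282,911.4333
Discount back 10 years: 282,911.4333 × (1+0.1278)^(−10) = 282,911.4333 × 0.300386 = 84,982.5183

€84,983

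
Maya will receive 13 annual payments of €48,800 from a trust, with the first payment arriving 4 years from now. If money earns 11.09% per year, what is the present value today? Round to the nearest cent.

€239,181.36

Value one period before first payment (t=3): 48800 × [1 − (1+0.1109)^(−13)] / 0.1109 = 48800 × 6.719430 = 327,908.1635
Discount back 3 years: 327,908.1635 × (1+0.1109)^(−3) = 327,908.1635 × 0.729416 = 239,181.3587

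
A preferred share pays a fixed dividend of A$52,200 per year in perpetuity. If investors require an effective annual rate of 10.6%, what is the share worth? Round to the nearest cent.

A$492,452.83

PV = PMT / i = 52200 / 0.106 = 492,452.8302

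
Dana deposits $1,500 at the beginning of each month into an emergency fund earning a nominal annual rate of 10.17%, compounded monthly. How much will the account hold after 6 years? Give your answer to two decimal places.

$149,231.55

i = 0.1017/12 = 0.008475 per month; n = 6·12 = 72.
FV = 1500 × [(1+0.008475)^72 − 1] / 0.008475 × (1+i) = 1500 × 99.487698 = 149,231.5473
(Beginning-of-period payments → annuity-due factor ×(1+i).)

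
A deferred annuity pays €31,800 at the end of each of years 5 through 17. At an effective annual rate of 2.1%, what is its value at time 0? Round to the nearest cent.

€329,913.09

PV at t=4 (ordinary 13-year annuity): 31800 × a(13|0.021) = 31800 × 11.273932 = 358,511.0286
Discount back 4 years: 358,511.0286 × (1+0.021)^(−4) = 358,511.0286 × 0.920231 = 329,913.0932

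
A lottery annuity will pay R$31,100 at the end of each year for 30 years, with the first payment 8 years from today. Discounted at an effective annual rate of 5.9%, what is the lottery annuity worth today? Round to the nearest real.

R$289,682

Value one period before first payment (t=7): 31100 × [1 − (1+0.059)^(−30)] / 0.059 = 31100 × 13.913380 = 432,706.1274
Discount back 7 years: 432,706.1274 × (1+0.059)^(−7) = 432,706.1274 × 0.669466 = 289,681.8761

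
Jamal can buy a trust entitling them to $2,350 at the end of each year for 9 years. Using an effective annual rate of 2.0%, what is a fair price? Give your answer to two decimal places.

PV = 2350 × [1 − (1+0.02)^(−9)] / 0.02 = 2350 × 8.162237 = 19,181.2563

$19,181.26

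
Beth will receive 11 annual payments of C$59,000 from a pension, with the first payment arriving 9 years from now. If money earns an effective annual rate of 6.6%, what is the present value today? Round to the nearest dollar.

PV at t=8 (ordinary 11-year annuity): 59000 × a(11|0.066) = 59000 × 7.650383 = 451,372.6009
PV₀ = 451,372.6009 / (1+0.066)^8 = 451,372.6009 / 1.667468 = 270,693.3306

C$270,693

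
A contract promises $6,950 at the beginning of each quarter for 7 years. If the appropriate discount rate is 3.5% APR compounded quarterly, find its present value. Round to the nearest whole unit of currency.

$173,436

With 4 periods per year: i = 0.00875, n = 28.
Annuity factor a(28|0.00875) × (1+i) = 24.954852; PV = 6950 × 24.954852 = 173,436.2181
(Beginning-of-period payments → annuity-due factor ×(1+i).)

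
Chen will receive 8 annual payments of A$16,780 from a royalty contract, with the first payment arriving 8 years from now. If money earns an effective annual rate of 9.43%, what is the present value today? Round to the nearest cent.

A$48,644.16

Value one period before first payment (t=7): 16780 × [1 − (1+0.0943)^(−8)] / 0.0943 = 16780 × 5.447454 = 91,408.2795
Discount back 7 years: 91,408.2795 × (1+0.0943)^(−7) = 91,408.2795 × 0.532164 = 48,644.1636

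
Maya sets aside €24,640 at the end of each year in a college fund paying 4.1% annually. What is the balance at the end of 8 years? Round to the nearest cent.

Accumulation factor s(8|0.041) = 9.247122; FV = 24640 × 9.247122 = 227,849.0860

€227,849.09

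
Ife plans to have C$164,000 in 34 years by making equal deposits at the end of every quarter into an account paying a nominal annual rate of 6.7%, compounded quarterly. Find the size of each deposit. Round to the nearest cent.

C$320.36

i = 0.067/4 = 0.01675 per quarter; n = 34·4 = 136.
FV-annuity factor = 511.926931; PMT = 164000 / 511.926931 = 320.3582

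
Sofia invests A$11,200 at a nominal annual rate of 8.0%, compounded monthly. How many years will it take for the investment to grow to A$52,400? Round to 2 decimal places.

19.35 years

Periodic rate i = 0.08/12 = 0.00666667.
n = ln(52400/11200) / ln(1+0.00666667) = ln(4.67857) / 0.006645 = 232.2196 months
= 232.2196/12 years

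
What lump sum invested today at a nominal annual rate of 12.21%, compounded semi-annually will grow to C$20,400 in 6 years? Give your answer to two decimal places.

With 2 periods per year: i = 0.06105, n = 12.
PV = FV·(1+i)^(−n) = 20,400 × 0.491100 = 10,018.4370

C$10,018.44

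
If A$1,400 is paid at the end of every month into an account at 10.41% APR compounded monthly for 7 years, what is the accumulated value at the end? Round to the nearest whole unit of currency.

Periodic rate i = 0.1041/12 = 0.008675; n = 7 × 12 = 84 periods.
Accumulation factor s(84|0.008675) = 122.868283; FV = 1400 × 122.868283 = 172,015.5960

A$172,016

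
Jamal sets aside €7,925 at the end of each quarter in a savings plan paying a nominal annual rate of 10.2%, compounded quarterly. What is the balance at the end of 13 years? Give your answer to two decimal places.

€840,317.28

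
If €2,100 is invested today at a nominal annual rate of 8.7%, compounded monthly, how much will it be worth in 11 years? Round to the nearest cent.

Periodic rate i = 0.087/12 = 0.00725; n = 11 × 12 = 132 periods.
FV = PV·(1+i)^n = 2,100 × 2.594899 = 5,449.2877

€5,449.29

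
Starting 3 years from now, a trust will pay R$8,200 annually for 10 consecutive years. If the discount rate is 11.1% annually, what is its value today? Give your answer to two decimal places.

Value one period before first payment (t=2): 8200 × [1 − (1+0.111)^(−10)] / 0.111 = 8200 × 5.864619 = 48,089.8744
PV₀ = 48,089.8744 / (1+0.111)^2 = 48,089.8744 / 1.234321 = 38,960.5900

R$38,960.59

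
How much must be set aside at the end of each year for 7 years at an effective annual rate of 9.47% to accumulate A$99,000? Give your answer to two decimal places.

A$10,606.33

FV-annuity factor = 9.334051; PMT = 99000 / 9.334051 = 10,606.3274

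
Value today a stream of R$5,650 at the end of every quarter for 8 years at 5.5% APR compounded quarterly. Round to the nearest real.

i = 0.055/4 = 0.01375 per quarter; n = 8·4 = 32.
PV = 5650 × [1 − (1+0.01375)^(−32)] / 0.01375 = 5650 × 25.747647 = 145,474.2066

R$145,474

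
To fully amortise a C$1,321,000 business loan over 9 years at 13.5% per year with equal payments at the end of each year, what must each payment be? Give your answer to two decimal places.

C$262,225.33

Annuity-PV factor = 5.037652; PMT = 1.321e+06 / 5.037652 = 262,225.3255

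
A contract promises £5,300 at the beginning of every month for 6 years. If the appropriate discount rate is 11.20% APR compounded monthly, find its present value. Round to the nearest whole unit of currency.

£279,540

With 12 periods per year: i = 0.00933333, n = 72.
PV = 5300 × [1 − (1+0.00933333)^(−72)] / 0.00933333 × (1+i) = 5300 × 52.743404 = 279,540.0399
(Beginning-of-period payments → annuity-due factor ×(1+i).)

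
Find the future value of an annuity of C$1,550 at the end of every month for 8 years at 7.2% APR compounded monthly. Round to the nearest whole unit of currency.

Periodic rate i = 0.072/12 = 0.006; n = 8 × 12 = 96 periods.
FV = 1550 × [(1+0.006)^96 − 1] / 0.006 = 1550 × 129.308244 = 200,427.7788

C$200,428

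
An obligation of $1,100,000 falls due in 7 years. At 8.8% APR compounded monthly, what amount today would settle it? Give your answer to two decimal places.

Periodic rate i = 0.088/12 = 0.00733333; n = 7 × 12 = 84 periods.
PV = FV·(1+i)^(−n) = 1,100,000 × 0.541316 = 595,447.4522

$595,447.45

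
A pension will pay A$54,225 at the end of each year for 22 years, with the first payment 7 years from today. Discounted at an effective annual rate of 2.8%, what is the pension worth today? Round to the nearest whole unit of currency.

A$747,115

Value one period before first payment (t=6): 54225 × [1 − (1+0.028)^(−22)] / 0.028 = 54225 × 16.260978 = 881,751.5573
Discount back 6 years: 881,751.5573 × (1+0.028)^(−6) = 881,751.5573 × 0.847308 = 747,115.1574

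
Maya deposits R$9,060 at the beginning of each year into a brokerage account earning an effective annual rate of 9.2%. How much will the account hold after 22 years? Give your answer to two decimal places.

FV = PMT · [(1+i)^n − 1] / i × (1+i) = 9060 · 70.417743 = 637,984.7502
Payments are at the start of each period, so multiply by (1+i).

R$637,984.75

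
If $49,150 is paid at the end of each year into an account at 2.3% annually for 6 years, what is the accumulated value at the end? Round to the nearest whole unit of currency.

Accumulation factor s(6|0.023) = 6.355764; FV = 49150 × 6.355764 = 312,385.8100

$312,386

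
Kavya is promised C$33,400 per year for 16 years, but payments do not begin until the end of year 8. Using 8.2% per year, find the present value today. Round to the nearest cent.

C$168,125.21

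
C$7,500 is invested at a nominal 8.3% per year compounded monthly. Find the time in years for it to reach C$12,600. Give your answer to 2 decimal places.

6.27 years

Periodic rate i = 0.083/12 = 0.00691667.
(1+i)^n = 12600/7500 = 1.68000, so n = ln 1.68000 / ln 1.00692 = 75.2654 months
= 75.2654/12 years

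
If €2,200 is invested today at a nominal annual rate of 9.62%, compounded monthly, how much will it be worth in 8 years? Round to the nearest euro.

€4,735

With 12 periods per year: i = 0.00801667, n = 96.
FV = 2,200 × (1 + 0.00801667)^96 = 4,735.0341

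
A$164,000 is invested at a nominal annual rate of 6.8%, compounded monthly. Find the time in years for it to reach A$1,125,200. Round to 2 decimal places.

28.40 years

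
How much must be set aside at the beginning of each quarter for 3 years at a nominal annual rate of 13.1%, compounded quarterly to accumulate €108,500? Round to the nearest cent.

Periodic rate i = 0.131/4 = 0.03275; n = 3 × 4 = 12 periods.
FV-annuity factor × (1+i) = 14.887916; PMT = 108500 / 14.887916 = 7,287.7898

€7,287.79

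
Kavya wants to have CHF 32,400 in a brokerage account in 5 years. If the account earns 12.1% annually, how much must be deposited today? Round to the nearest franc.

CHF 18,303

PV = FV·(1+i)^(−n) = 32,400 × 0.564900 = 18,302.7753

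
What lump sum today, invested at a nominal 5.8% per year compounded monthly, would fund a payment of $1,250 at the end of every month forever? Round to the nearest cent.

Periodic rate i = 0.058/12 = 0.00483333.
PV = PMT / i = 1250 / 0.00483333 = 258,620.6897

$258,620.69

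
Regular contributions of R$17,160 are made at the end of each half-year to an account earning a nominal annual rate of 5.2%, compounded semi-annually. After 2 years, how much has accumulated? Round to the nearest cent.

R$71,363.66

i = 0.052/2 = 0.026 per half-year; n = 2·2 = 4.
FV = PMT · [(1+i)^n − 1] / i = 17160 · 4.158722 = 71,363.6622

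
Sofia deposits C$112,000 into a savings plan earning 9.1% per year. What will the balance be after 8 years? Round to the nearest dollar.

C$224,810

FV = PV·(1+i)^n = 112,000 × 2.007234 = 224,810.2080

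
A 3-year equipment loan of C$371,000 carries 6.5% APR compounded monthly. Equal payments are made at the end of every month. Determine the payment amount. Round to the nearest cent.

i = 0.065/12 = 0.00541667 per month; n = 3·12 = 36.
PMT = 371000 / ( [1 − (1+0.00541667)^(−36)] / 0.00541667 ) = 371000 / 32.627489 = 11,370.7801

C$11,370.78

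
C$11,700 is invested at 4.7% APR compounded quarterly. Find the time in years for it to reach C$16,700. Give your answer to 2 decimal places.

7.62 years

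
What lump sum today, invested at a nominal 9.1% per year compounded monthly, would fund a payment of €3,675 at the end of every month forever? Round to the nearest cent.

€484,615.38

Periodic rate i = 0.091/12 = 0.00758333.
PV = PMT / i = 3675 / 0.00758333 = 484,615.3846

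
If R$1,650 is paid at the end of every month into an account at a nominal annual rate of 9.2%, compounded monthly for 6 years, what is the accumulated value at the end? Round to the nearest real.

Periodic rate i = 0.092/12 = 0.00766667; n = 6 × 12 = 72 periods.
FV = 1650 × [(1+0.00766667)^72 − 1] / 0.00766667 = 1650 × 95.617905 = 157,769.5440

R$157,770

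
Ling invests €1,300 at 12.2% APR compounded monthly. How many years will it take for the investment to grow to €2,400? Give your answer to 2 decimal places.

5.05 years

Periodic rate i = 0.122/12 = 0.0101667.
n = ln(2400/1300) / ln(1+0.0101667) = ln(1.84615) / 0.010115 = 60.6114 months
= 60.6114/12 years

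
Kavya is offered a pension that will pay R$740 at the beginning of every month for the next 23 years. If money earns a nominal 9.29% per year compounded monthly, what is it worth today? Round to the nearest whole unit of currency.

R$84,862

Periodic rate i = 0.0929/12 = 0.00774167; n = 23 × 12 = 276 periods.
PV = 740 × [1 − (1+0.00774167)^(−276)] / 0.00774167 × (1+i) = 740 × 114.678304 = 84,861.9447
Payments are at the start of each period, so multiply by (1+i).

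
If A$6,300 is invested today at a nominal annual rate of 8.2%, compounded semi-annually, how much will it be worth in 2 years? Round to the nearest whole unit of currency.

A$7,398

i = 0.082/2 = 0.041 per half-year; n = 2·2 = 4.
6,300 × (1+0.041)^4 = 6,300 × 1.174365 = 7,398.4964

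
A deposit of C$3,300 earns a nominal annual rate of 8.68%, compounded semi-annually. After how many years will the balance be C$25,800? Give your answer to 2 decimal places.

24.20 years

Periodic rate i = 0.0868/2 = 0.0434.
(1+i)^n = 25800/3300 = 7.81818, so n = ln 7.81818 / ln 1.0434 = 48.4046 half-years
= 48.4046/2 years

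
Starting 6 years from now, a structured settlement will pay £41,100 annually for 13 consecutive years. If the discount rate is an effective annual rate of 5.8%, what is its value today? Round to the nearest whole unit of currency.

Value one period before first payment (t=5): 41100 × [1 − (1+0.058)^(−13)] / 0.058 = 41100 × 8.957031 = 368,133.9928
Discount back 5 years: 368,133.9928 × (1+0.058)^(−5) = 368,133.9928 × 0.754348 = 277,701.0890

£277,701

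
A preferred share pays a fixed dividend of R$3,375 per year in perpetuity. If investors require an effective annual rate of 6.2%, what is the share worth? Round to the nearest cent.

PV = C/r = 3375/0.062 = 54,435.4839

R$54,435.48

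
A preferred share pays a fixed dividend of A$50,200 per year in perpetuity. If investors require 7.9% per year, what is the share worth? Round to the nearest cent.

A$635,443.04

PV = C/r = 50200/0.079 = 635,443.0380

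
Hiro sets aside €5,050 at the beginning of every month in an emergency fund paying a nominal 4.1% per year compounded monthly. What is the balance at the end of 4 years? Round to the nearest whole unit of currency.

€263,821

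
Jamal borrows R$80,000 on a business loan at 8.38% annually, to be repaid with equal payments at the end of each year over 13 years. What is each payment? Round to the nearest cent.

Annuity-PV factor = 7.741215; PMT = 80000 / 7.741215 = 10,334.2954

R$10,334.30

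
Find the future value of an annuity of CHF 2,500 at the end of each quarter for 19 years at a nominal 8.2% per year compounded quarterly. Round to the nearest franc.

CHF 448,180

i = 0.082/4 = 0.0205 per quarter; n = 19·4 = 76.
Accumulation factor s(76|0.0205) = 179.272007; FV = 2500 × 179.272007 = 448,180.0166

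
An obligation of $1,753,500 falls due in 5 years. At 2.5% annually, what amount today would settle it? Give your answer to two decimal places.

$1,549,838.49

PV = 1,753,500 / (1 + 0.025)^5 = 1,753,500 / 1.131408 = 1,549,838.4933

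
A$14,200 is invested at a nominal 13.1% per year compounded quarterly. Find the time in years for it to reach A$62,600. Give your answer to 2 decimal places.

Periodic rate i = 0.131/4 = 0.03275.
(1+i)^n = 62600/14200 = 4.40845, so n = ln 4.40845 / ln 1.03275 = 46.0362 quarters
= 46.0362/4 years

11.51 years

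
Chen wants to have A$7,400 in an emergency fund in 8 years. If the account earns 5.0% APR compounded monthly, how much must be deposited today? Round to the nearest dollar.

A$4,964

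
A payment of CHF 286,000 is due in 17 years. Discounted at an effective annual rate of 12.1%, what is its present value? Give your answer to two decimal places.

Discount factor = (1+0.121)^(−17) = 0.143451; PV = 286,000 × 0.143451 = 41,027.0810

CHF 41,027.08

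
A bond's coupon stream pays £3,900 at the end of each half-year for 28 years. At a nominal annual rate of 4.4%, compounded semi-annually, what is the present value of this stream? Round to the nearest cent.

With 2 periods per year: i = 0.022, n = 56.
PV = 3900 × [1 − (1+0.022)^(−56)] / 0.022 = 3900 × 32.016777 = 124,865.4302

£124,865.43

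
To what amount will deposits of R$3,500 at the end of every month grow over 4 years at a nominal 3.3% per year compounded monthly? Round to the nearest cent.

i = 0.033/12 = 0.00275 per month; n = 4·12 = 48.
FV = PMT · [(1+i)^n − 1] / i = 3500 · 51.236948 = 179,329.3164

R$179,329.32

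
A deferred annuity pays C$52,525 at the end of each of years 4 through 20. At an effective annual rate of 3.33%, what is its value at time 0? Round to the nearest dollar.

Value one period before first payment (t=3): 52525 × [1 − (1+0.0333)^(−17)] / 0.0333 = 52525 × 12.822978 = 673,526.9299
Discount back 3 years: 673,526.9299 × (1+0.0333)^(−3) = 673,526.9299 × 0.906402 = 610,485.9549

C$610,486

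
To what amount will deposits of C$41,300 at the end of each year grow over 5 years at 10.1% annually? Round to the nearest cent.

C$252,643.07

FV = 41300 × [(1+0.101)^5 − 1] / 0.101 = 41300 × 6.117266 = 252,643.0679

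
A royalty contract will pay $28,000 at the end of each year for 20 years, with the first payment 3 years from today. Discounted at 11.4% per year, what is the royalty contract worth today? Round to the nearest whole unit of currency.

$175,073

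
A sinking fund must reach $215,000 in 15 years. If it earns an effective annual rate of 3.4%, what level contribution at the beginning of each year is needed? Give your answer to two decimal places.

PMT = 215000 / ( [(1+0.034)^15 − 1] / 0.034 × (1+i) ) = 215000 / 19.805113 = 10,855.7828

$10,855.78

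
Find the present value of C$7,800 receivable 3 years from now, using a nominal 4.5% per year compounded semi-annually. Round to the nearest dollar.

C$6,825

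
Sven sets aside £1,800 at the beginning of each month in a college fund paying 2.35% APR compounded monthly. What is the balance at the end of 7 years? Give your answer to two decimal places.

£164,494.34

Periodic rate i = 0.0235/12 = 0.00195833; n = 7 × 12 = 84 periods.
Accumulation factor s(84|0.00195833) × (1+i) = 91.385742; FV = 1800 × 91.385742 = 164,494.3355
Payments are at the start of each period, so multiply by (1+i).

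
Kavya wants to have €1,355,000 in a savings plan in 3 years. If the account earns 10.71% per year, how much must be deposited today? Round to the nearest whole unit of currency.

Discount factor = (1+0.1071)^(−3) = 0.736952; PV = 1,355,000 × 0.736952 = 998,570.5254

€998,571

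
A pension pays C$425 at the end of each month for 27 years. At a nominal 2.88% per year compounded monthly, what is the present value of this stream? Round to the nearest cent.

With 12 periods per year: i = 0.0024, n = 324.
PV = PMT · [1 − (1+i)^(−n)] / i = 425 · 225.026751 = 95,636.3692

C$95,636.37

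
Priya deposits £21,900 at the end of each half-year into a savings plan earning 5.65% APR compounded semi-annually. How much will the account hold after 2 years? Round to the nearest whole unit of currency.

With 2 periods per year: i = 0.02825, n = 4.
FV = PMT · [(1+i)^n − 1] / i = 21900 · 4.172715 = 91,382.4540

£91,382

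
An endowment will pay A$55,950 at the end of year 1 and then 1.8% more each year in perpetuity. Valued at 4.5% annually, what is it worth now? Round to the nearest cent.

A$2,072,222.22

PV = PMT / (i − g) = 55950 / (0.045 − 0.018) = 55950 / 0.027000 = 2,072,222.2222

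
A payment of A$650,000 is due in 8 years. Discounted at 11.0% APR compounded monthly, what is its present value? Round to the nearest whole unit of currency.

A$270,692

With 12 periods per year: i = 0.00916667, n = 96.
PV = FV·(1+i)^(−n) = 650,000 × 0.416449 = 270,691.8844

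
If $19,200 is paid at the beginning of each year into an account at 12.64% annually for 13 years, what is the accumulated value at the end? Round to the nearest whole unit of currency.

$632,892

FV = 19200 × [(1+0.1264)^13 − 1] / 0.1264 × (1+i) = 19200 × 32.963134 = 632,892.1783
(Beginning-of-period payments → annuity-due factor ×(1+i).)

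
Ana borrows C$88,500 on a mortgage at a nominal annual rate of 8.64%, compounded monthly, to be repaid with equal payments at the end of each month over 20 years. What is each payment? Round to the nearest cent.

C$775.88

With 12 periods per year: i = 0.0072, n = 240.
Annuity-PV factor = 114.063538; PMT = 88500 / 114.063538 = 775.8834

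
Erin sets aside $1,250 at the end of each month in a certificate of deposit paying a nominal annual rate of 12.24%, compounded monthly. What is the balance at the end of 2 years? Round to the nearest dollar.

$33,797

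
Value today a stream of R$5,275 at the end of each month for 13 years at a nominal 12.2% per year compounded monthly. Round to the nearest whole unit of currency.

R$411,767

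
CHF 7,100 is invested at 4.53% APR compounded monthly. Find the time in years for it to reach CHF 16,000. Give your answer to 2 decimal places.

Periodic rate i = 0.0453/12 = 0.003775.
n = ln(16000/7100) / ln(1+0.003775) = ln(2.25352) / 0.003768 = 215.6362 months
= 215.6362/12 years

17.97 years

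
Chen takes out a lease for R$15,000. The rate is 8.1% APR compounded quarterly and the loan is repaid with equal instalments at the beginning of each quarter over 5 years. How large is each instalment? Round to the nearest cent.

R$901.31

i = 0.081/4 = 0.02025 per quarter; n = 5·4 = 20.
PMT = 15000 / ( [1 − (1+0.02025)^(−20)] / 0.02025 × (1+i) ) = 15000 / 16.642372 = 901.3138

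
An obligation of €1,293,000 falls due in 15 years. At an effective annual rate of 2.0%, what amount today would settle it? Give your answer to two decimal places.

€960,718.05

Discount factor = (1+0.02)^(−15) = 0.743015; PV = 1,293,000 × 0.743015 = 960,718.0459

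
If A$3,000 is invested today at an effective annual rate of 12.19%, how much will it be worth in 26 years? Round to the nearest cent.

3,000 × (1+0.1219)^26 = 3,000 × 19.897928 = 59,693.7831

A$59,693.78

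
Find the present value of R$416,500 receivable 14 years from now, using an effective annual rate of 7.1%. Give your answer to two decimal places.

R$159,427.20

Discount factor = (1+0.071)^(−14) = 0.382778; PV = 416,500 × 0.382778 = 159,427.1983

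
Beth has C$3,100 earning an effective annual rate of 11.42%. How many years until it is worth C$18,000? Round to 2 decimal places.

16.27 years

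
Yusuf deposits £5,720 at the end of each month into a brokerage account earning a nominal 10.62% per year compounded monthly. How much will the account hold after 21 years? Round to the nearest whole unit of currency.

Periodic rate i = 0.1062/12 = 0.00885; n = 21 × 12 = 252 periods.
FV = PMT · [(1+i)^n − 1] / i = 5720 · 927.787018 = 5,306,941.7457

£5,306,942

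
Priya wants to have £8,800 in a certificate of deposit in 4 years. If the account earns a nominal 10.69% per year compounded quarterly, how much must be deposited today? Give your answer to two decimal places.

£5,770.54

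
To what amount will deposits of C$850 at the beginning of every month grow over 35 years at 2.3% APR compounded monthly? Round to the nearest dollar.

i = 0.023/12 = 0.00191667 per month; n = 35·12 = 420.
FV = PMT · [(1+i)^n − 1] / i × (1+i) = 850 · 645.569154 = 548,733.7812
(annuity-due: payments at period start, so ×(1+i).)

C$548,734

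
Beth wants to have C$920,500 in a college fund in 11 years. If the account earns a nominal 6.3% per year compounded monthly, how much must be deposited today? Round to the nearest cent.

With 12 periods per year: i = 0.00525, n = 132.
Discount factor = (1+0.00525)^(−132) = 0.500981; PV = 920,500 × 0.500981 = 461,152.9578

C$461,152.96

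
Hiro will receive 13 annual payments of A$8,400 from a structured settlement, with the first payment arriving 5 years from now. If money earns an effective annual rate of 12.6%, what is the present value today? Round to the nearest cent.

A$32,605.44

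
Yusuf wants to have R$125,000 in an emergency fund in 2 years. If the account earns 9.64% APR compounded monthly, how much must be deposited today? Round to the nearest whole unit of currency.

R$103,160

Periodic rate i = 0.0964/12 = 0.00803333; n = 2 × 12 = 24 periods.
PV = FV·(1+i)^(−n) = 125,000 × 0.825282 = 103,160.2937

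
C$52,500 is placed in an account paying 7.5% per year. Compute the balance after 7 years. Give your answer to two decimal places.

FV = PV·(1+i)^n = 52,500 × 1.659049 = 87,100.0799

C$87,100.08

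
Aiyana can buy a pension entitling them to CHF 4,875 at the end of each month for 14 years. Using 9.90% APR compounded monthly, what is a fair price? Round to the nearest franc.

CHF 442,296

i = 0.099/12 = 0.00825 per month; n = 14·12 = 168.
PV = 4875 × [1 − (1+0.00825)^(−168)] / 0.00825 = 4875 × 90.727325 = 442,295.7090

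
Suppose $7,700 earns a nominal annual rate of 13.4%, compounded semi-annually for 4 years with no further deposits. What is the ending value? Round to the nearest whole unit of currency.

Periodic rate i = 0.134/2 = 0.067; n = 4 × 2 = 8 periods.
FV = 7,700 × (1 + 0.067)^8 = 12,936.1809

$12,936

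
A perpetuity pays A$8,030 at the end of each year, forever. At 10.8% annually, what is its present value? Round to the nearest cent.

A$74,351.85

PV = C/r = 8030/0.108 = 74,351.8519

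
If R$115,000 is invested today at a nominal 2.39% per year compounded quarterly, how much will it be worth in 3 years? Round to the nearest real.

R$123,522

With 4 periods per year: i = 0.005975, n = 12.
115,000 × (1+0.005975)^12 = 115,000 × 1.074104 = 123,521.9378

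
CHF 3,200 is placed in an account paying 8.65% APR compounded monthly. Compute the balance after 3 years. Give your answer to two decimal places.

Periodic rate i = 0.0865/12 = 0.00720833; n = 3 × 12 = 36 periods.
FV = PV·(1+i)^n = 3,200 × 1.295076 = 4,144.2424

CHF 4,144.24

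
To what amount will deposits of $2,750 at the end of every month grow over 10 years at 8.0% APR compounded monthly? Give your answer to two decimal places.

Periodic rate i = 0.08/12 = 0.00666667; n = 10 × 12 = 120 periods.
FV = PMT · [(1+i)^n − 1] / i = 2750 · 182.946035 = 503,101.5967

$503,101.60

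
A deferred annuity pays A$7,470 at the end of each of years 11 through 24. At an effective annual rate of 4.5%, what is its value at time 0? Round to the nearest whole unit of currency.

Value one period before first payment (t=10): 7470 × [1 − (1+0.045)^(−14)] / 0.045 = 7470 × 10.222825 = 76,364.5049
PV₀ = 76,364.5049 / (1+0.045)^10 = 76,364.5049 / 1.552969 = 49,173.2186

A$49,173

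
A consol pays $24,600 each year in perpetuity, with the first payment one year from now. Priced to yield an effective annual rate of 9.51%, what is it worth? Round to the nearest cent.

$258,675.08

PV = PMT / i = 24600 / 0.0951 = 258,675.0789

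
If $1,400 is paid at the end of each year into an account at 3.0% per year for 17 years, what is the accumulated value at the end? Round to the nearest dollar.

$30,466

Accumulation factor s(17|0.03) = 21.761588; FV = 1400 × 21.761588 = 30,466.2228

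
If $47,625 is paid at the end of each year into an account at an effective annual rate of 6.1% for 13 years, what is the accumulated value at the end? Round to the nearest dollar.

$905,059

FV = PMT · [(1+i)^n − 1] / i = 47625 · 19.003859 = 905,058.7817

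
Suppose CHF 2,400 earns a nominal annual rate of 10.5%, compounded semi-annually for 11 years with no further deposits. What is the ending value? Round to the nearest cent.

CHF 7,397.71

With 2 periods per year: i = 0.0525, n = 22.
FV = 2,400 × (1 + 0.0525)^22 = 7,397.7141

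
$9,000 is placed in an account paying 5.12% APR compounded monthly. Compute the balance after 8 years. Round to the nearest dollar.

$13,544

i = 0.0512/12 = 0.00426667 per month; n = 8·12 = 96.
9,000 × (1+0.00426667)^96 = 9,000 × 1.504903 = 13,544.1300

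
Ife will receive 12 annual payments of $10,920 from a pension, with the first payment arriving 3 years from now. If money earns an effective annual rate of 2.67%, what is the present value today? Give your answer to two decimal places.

Value one period before first payment (t=2): 10920 × [1 − (1+0.0267)^(−12)] / 0.0267 = 10920 × 10.152973 = 110,870.4663
Discount back 2 years: 110,870.4663 × (1+0.0267)^(−2) = 110,870.4663 × 0.948665 = 105,178.9304

$105,178.93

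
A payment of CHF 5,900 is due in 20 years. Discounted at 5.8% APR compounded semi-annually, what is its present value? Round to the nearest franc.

CHF 1,880

Periodic rate i = 0.058/2 = 0.029; n = 20 × 2 = 40 periods.
PV = 5,900 / (1 + 0.029)^40 = 5,900 / 3.137726 = 1,880.3428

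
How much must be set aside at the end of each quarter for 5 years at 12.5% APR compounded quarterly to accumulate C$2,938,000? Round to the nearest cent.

Periodic rate i = 0.125/4 = 0.03125; n = 5 × 4 = 20 periods.
FV-annuity factor = 27.214656; PMT = 2.938e+06 / 27.214656 = 107,956.5370

C$107,956.54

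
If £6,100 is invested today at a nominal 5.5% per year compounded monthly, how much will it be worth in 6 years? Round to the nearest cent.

£8,478.51

Periodic rate i = 0.055/12 = 0.00458333; n = 6 × 12 = 72 periods.
6,100 × (1+0.00458333)^72 = 6,100 × 1.389920 = 8,478.5108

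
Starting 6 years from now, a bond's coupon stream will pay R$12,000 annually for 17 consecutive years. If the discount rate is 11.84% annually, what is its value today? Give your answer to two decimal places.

R$49,278.48

PV at t=5 (ordinary 17-year annuity): 12000 × a(17|0.1184) = 12000 × 7.185580 = 86,226.9619
Discount back 5 years: 86,226.9619 × (1+0.1184)^(−5) = 86,226.9619 × 0.571497 = 49,278.4788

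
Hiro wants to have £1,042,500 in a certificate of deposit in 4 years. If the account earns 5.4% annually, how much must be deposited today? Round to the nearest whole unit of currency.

£844,722

PV = 1,042,500 / (1 + 0.054)^4 = 1,042,500 / 1.234134 = 844,721.6402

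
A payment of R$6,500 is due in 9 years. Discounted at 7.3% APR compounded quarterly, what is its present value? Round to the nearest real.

With 4 periods per year: i = 0.01825, n = 36.
PV = FV·(1+i)^(−n) = 6,500 × 0.521484 = 3,389.6455

R$3,390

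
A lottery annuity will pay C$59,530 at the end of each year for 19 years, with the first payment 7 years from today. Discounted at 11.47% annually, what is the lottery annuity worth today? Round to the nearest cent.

C$236,162.23

Value one period before first payment (t=6): 59530 × [1 − (1+0.1147)^(−19)] / 0.1147 = 59530 × 7.610664 = 453,062.8383
PV₀ = 453,062.8383 / (1+0.1147)^6 = 453,062.8383 / 1.918439 = 236,162.2265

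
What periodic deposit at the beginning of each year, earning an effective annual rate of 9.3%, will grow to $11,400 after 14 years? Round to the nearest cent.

$392.26

PMT = 11400 / ( [(1+0.093)^14 − 1] / 0.093 × (1+i) ) = 11400 / 29.062282 = 392.2610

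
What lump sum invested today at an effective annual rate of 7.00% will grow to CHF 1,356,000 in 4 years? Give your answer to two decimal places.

PV = FV·(1+i)^(−n) = 1,356,000 × 0.762895 = 1,034,485.9075

CHF 1,034,485.91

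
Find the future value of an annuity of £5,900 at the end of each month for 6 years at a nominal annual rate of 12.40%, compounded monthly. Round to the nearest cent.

£625,961.98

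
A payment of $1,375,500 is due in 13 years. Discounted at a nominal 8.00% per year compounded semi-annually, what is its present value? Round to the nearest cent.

i = 0.08/2 = 0.04 per half-year; n = 13·2 = 26.
PV = 1,375,500 / (1 + 0.04)^26 = 1,375,500 / 2.772470 = 496,128.0399

$496,128.04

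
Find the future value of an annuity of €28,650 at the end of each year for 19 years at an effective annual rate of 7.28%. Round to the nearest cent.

€1,102,174.25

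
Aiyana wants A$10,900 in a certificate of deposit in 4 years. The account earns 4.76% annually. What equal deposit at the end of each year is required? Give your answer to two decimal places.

FV-annuity factor = 4.294771; PMT = 10900 / 4.294771 = 2,537.9701

A$2,537.97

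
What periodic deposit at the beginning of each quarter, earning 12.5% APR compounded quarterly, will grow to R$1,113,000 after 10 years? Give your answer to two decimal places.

Periodic rate i = 0.125/4 = 0.03125; n = 10 × 4 = 40 periods.
FV-annuity factor × (1+i) = 79.998428; PMT = 1.113e+06 / 79.998428 = 13,912.7734

R$13,912.77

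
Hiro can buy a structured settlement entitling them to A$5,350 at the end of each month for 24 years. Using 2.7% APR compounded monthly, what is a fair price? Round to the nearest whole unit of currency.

A$1,133,078

With 12 periods per year: i = 0.00225, n = 288.
Annuity factor a(288|0.00225) = 211.790305; PV = 5350 × 211.790305 = 1,133,078.1313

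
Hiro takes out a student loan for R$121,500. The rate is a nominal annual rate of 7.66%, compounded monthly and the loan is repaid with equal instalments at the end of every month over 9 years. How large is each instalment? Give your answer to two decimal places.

Periodic rate i = 0.0766/12 = 0.00638333; n = 9 × 12 = 108 periods.
Annuity-PV factor = 77.862465; PMT = 121500 / 77.862465 = 1,560.4438

R$1,560.44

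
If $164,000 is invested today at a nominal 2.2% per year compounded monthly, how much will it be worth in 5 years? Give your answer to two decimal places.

$183,051.17

With 12 periods per year: i = 0.00183333, n = 60.
164,000 × (1+0.00183333)^60 = 164,000 × 1.116166 = 183,051.1675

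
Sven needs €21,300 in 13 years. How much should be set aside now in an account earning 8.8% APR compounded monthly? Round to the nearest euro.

Periodic rate i = 0.088/12 = 0.00733333; n = 13 × 12 = 156 periods.
PV = FV·(1+i)^(−n) = 21,300 × 0.319875 = 6,813.3324

€6,813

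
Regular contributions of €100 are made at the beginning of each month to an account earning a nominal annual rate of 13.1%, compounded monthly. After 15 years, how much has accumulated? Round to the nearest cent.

With 12 periods per year: i = 0.0109167, n = 180.
FV = 100 × [(1+0.0109167)^180 − 1] / 0.0109167 × (1+i) = 100 × 561.113541 = 56,111.3541
Payments are at the start of each period, so multiply by (1+i).

€56,111.35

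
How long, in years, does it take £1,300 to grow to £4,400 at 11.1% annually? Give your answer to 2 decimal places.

11.58 years

n = ln(4400/1300) / ln(1+0.111) = ln(3.38462) / 0.105261 = 11.5831 years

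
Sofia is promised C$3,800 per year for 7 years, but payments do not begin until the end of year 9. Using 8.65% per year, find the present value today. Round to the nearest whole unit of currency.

PV at t=8 (ordinary 7-year annuity): 3800 × a(7|0.0865) = 3800 × 5.092608 = 19,351.9095
PV₀ = 19,351.9095 / (1+0.0865)^8 = 19,351.9095 / 1.941949 = 9,965.1991

C$9,965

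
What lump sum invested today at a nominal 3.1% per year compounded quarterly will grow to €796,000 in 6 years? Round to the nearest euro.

€661,372

i = 0.031/4 = 0.00775 per quarter; n = 6·4 = 24.
PV = FV·(1+i)^(−n) = 796,000 × 0.830869 = 661,371.8467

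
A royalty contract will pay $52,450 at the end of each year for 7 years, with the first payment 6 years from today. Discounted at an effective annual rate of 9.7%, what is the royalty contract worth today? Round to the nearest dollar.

$162,331

PV at t=5 (ordinary 7-year annuity): 52450 × a(7|0.097) = 52450 × 4.916881 = 257,890.4175
PV₀ = 257,890.4175 / (1+0.097)^5 = 257,890.4175 / 1.588668 = 162,331.2255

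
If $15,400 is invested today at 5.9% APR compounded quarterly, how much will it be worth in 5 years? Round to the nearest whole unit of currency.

i = 0.059/4 = 0.01475 per quarter; n = 5·4 = 20.
FV = PV·(1+i)^n = 15,400 × 1.340236 = 20,639.6306

$20,640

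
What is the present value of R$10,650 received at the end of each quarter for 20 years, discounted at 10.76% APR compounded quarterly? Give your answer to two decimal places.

With 4 periods per year: i = 0.0269, n = 80.
PV = 10650 × [1 − (1+0.0269)^(−80)] / 0.0269 = 10650 × 32.728455 = 348,558.0510

R$348,558.05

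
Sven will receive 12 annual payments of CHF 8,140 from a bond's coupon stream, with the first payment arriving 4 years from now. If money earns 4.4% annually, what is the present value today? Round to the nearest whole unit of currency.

CHF 65,605

Value one period before first payment (t=3): 8140 × [1 − (1+0.044)^(−12)] / 0.044 = 8140 × 9.170967 = 74,651.6752
Discount back 3 years: 74,651.6752 × (1+0.044)^(−3) = 74,651.6752 × 0.878817 = 65,605.1695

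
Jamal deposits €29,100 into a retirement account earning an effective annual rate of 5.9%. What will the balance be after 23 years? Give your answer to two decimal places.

€108,767.73

FV = 29,100 × (1 + 0.059)^23 = 108,767.7317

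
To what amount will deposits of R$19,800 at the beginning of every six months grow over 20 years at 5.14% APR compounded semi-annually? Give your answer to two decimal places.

R$1,390,324.96

i = 0.0514/2 = 0.0257 per half-year; n = 20·2 = 40.
FV = PMT · [(1+i)^n − 1] / i × (1+i) = 19800 · 70.218433 = 1,390,324.9649
Payments are at the start of each period, so multiply by (1+i).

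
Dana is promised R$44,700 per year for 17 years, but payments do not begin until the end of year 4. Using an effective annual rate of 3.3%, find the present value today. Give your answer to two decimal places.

R$521,233.39

PV at t=3 (ordinary 17-year annuity): 44700 × a(17|0.033) = 44700 × 12.853626 = 574,557.1021
Discount back 3 years: 574,557.1021 × (1+0.033)^(−3) = 574,557.1021 × 0.907192 = 521,233.3949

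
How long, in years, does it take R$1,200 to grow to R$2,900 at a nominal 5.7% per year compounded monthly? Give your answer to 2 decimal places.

15.52 years

Periodic rate i = 0.057/12 = 0.00475.
(1+i)^n = 2900/1200 = 2.41667, so n = ln 2.41667 / ln 1.00475 = 186.2070 months
= 186.2070/12 years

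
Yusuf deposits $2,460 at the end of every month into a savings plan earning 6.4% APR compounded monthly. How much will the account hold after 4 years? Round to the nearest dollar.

$134,166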